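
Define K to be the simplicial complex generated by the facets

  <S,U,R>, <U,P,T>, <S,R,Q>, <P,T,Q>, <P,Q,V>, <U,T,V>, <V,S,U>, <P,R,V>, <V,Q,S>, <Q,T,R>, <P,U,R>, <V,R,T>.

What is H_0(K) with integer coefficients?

We work with the vertex ordering P < Q < R < S < T < U < V. The simplices of K, each written with vertices in increasing order, are:

  0-simplices (7): P, Q, R, S, T, U, V
  1-simplices (18): PQ, PR, PT, PU, PV, QR, QS, QT, QV, RS, RT, RU, RV, SU, SV, TU, TV, UV
  2-simplices (12): PQT, PQV, PRU, PRV, PTU, QRS, QRT, QSV, RSU, RTV, SUV, TUV

giving chain groups C_0 ≅ Z^7, C_1 ≅ Z^18, C_2 ≅ Z^12.

Boundary ∂_1: C_1 → C_0 maps an edge to its endpoints' difference, ∂[p,q] = q − p.
The resulting 7×18 matrix has rank 6, and its Smith normal form has invariant factors (1,1,1,1,1,1).

The boundary map ∂_2: C_2 → C_1 sends each 2-simplex [p,q,r] to [q,r] − [p,r] + [p,q]. For instance
  ∂PRU = RU − PU + PR,
  ∂QRS = RS − QS + QR.
The 18×12 boundary matrix has rank 12 and Smith normal form diag(1,1,1,1,1,1,1,1,1,1,1,2).

Now H_k = ker ∂_k / im ∂_{k+1}, so:

  H_0: rank C_0 − rank ∂_1 = 7 − 6 = 1, and the invariant factors of ∂_1 are all 1, so H_0 ≅ Z.

H_0 = Z.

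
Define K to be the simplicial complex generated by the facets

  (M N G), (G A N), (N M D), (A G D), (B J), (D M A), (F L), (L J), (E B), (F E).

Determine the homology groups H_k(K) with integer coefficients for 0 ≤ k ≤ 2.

Fix the vertex order A < B < D < E < F < G < J < L < M < N and write every simplex with vertices in increasing order. Then dim K = 2 and the simplices of K are:

  0-simplices (10): A, B, D, E, F, G, J, L, M, N
  1-simplices (15): AD, AG, AM, AN, BE, BJ, DG, DM, DN, EF, FL, GM, GN, JL, MN
  2-simplices (5): ADG, ADM, AGN, DMN, GMN

so the chain groups are C_0 ≅ Z^10, C_1 ≅ Z^15, C_2 ≅ Z^5.

Boundary ∂_1: C_1 → C_0 maps an edge to its endpoints' difference, ∂[p,q] = q − p. For instance
  ∂GM = M − G.
The resulting 10×15 matrix has rank 8, and its Smith normal form has invariant factors (1,1,1,1,1,1,1,1).

The boundary map ∂_2: C_2 → C_1 maps a triangle to the signed sum of its edges. For instance
  ∂GMN = MN − GN + GM,
  ∂ADM = DM − AM + AD.
The 15×5 boundary matrix has rank 5 and Smith normal form diag(1,1,1,1,1).

Reading off H_k = ker ∂_k / im ∂_{k+1}:

  H_0: rank C_0 − rank ∂_1 = 10 − 8 = 2, and the invariant factors of ∂_1 are all 1, so H_0 = Z^2.
  H_1: rank ker ∂_1 − rank ∂_2 = (15 − 8) − 5 = 2, and the invariant factors of ∂_2 are all 1, so H_1 = Z^2.
  H_2: rank ker ∂_2 − rank ∂_3 = (5 − 5) − 0 = 0, and there is no ∂_3, so H_2 = 0.

As a check, the Euler characteristic is 10 − 15 + 5 = 0, which agrees with 2 − 2 + 0 = 0.
(K is a triangulation of the disjoint union of the circle S^1 and the Möbius band.)

H_0 = Z^2,  H_1 = Z^2,  H_2 = 0.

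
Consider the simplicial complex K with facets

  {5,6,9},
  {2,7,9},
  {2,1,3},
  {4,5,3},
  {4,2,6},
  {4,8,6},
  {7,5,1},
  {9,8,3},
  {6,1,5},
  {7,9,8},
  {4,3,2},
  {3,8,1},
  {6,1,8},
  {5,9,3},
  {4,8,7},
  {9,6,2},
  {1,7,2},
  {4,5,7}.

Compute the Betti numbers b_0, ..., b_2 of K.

b_0 = 1, b_1 = 2, b_2 = 1.

K has 9 vertices, 27 edges, 18 triangles.
rank ∂_0 = 0, rank ∂_1 = 8 ⇒ b_0 = 9 − 0 − 8 = 1; all invariant factors of ∂_1 are 1 so no torsion. So H_0 ≅ Z.
rank ∂_1 = 8, rank ∂_2 = 17 ⇒ b_1 = 27 − 8 − 17 = 2; all invariant factors of ∂_2 are 1 so no torsion. So H_1 ≅ Z^2.
rank ∂_2 = 17, rank ∂_3 = 0 ⇒ b_2 = 18 − 17 − 0 = 1. So H_2 ≅ Z.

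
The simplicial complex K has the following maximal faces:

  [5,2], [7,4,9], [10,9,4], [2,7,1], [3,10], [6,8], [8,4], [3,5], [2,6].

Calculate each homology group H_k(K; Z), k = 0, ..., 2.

Fix the vertex order 1 < 2 < 3 < 4 < 5 < 6 < 7 < 8 < 9 < 10 and write every simplex with vertices in increasing order. Then dim K = 2 and the simplices of K are:

  0-simplices (10): [1], [2], [3], [4], [5], [6], [7], [8], [9], [10]
  1-simplices (14): [1,2], [1,7], [2,5], [2,6], [2,7], [3,5], [3,10], [4,7], [4,8], [4,9], [4,10], [6,8], [7,9], [9,10]
  2-simplices (3): [1,2,7], [4,7,9], [4,9,10]

Hence C_0 ≅ Z^10, C_1 ≅ Z^14, C_2 ≅ Z^3.

The boundary map ∂_1: C_1 → C_0 sends each edge [p,q] (with p < q) to q − p.
As a 10×14 matrix over Z this has rank 9, with invariant factors (1,1,1,1,1,1,1,1,1).

Boundary ∂_2: C_2 → C_1 maps a triangle to the signed sum of its edges. For instance
  ∂[4,7,9] = [7,9] − [4,9] + [4,7],
  ∂[1,2,7] = [2,7] − [1,7] + [1,2].
The resulting 14×3 matrix has rank 3, and its Smith normal form has invariant factors (1,1,1).

Now H_k = ker ∂_k / im ∂_{k+1}, so:

  H_0: rank C_0 − rank ∂_1 = 10 − 9 = 1, and the invariant factors of ∂_1 are all 1, so H_0 ≅ Z.
  H_1: rank ker ∂_1 − rank ∂_2 = (14 − 9) − 3 = 2, and the invariant factors of ∂_2 are all 1, so H_1 ≅ Z^2.
  H_2: rank ker ∂_2 − rank ∂_3 = (3 − 3) − 0 = 0, and there is no ∂_3, so H_2 ≅ 0.

H_0 = Z,  H_1 = Z^2,  H_2 = 0.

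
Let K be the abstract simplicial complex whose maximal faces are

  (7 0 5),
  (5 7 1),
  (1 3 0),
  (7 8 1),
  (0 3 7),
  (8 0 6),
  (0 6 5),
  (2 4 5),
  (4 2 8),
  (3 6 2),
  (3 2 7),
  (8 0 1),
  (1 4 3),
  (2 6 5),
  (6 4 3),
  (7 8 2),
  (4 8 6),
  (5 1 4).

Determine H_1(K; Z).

We work with the vertex ordering 0 < 1 < 2 < 3 < 4 < 5 < 6 < 7 < 8. The simplices of K, each written with vertices in increasing order, are:

  0-simplices (9): [0], [1], [2], [3], [4], [5], [6], [7], [8]
  1-simplices (27): (27 of them)
  2-simplices (18): [0,1,3], [0,1,8], [0,3,7], [0,5,6], [0,5,7], [0,6,8], [1,3,4], [1,4,5], [1,5,7], [1,7,8], [2,3,6], [2,3,7], [2,4,5], [2,4,8], [2,5,6], [2,7,8], [3,4,6], [4,6,8]

giving chain groups C_0 ≅ Z^9, C_1 ≅ Z^27, C_2 ≅ Z^18.

Boundary ∂_1: C_1 → C_0 maps an edge to its endpoints' difference, ∂[p,q] = q − p. For instance
  ∂[0,3] = [3] − [0].
The 9×27 boundary matrix has rank 8 and Smith normal form diag(1,1,1,1,1,1,1,1).

The boundary map ∂_2: C_2 → C_1 maps a triangle to the signed sum of its edges. For instance
  ∂[0,1,8] = [1,8] − [0,8] + [0,1],
  ∂[0,5,6] = [5,6] − [0,6] + [0,5].
As a 27×18 matrix over Z this has rank 18, with invariant factors (1,1,1,1,1,1,1,1,1,1,1,1,1,1,1,1,1,2).

From H_k ≅ ker(∂_k) / im(∂_{k+1}) we obtain:

  H_1: rank ker ∂_1 − rank ∂_2 = (27 − 8) − 18 = 1, and ∂_2 has invariant factor 2 > 1, so H_1 = Z ⊕ Z/2.

H_1 ≅ Z ⊕ Z/2.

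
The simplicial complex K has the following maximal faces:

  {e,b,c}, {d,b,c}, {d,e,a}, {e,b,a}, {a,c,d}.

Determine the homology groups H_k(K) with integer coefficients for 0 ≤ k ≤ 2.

Fix the vertex order a < b < c < d < e and write every simplex with vertices in increasing order. Then dim K = 2 and the simplices of K are:

  0-simplices (5): a, b, c, d, e
  1-simplices (10): ab, ac, ad, ae, bc, bd, be, cd, ce, de
  2-simplices (5): abe, acd, ade, bcd, bce

giving chain groups C_0 ≅ Z^5, C_1 ≅ Z^10, C_2 ≅ Z^5.

The boundary map ∂_1: C_1 → C_0 maps an edge to its endpoints' difference, ∂[p,q] = q − p. For instance
  ∂ac = c − a.
This gives a 5×10 integer matrix of rank 4; reducing to Smith normal form yields diagonal entries (1,1,1,1).

The boundary map ∂_2: C_2 → C_1 sends each 2-simplex [p,q,r] to [q,r] − [p,r] + [p,q]. For instance
  ∂ade = de − ae + ad,
  ∂acd = cd − ad + ac.
This gives a 10×5 integer matrix of rank 5; reducing to Smith normal form yields diagonal entries (1,1,1,1,1).

From H_k ≅ ker(∂_k) / im(∂_{k+1}) we obtain:

  H_0: rank C_0 − rank ∂_1 = 5 − 4 = 1, and the invariant factors of ∂_1 are all 1, so H_0 ≅ Z.
  H_1: rank ker ∂_1 − rank ∂_2 = (10 − 4) − 5 = 1, and the invariant factors of ∂_2 are all 1, so H_1 ≅ Z.
  H_2: rank ker ∂_2 − rank ∂_3 = (5 − 5) − 0 = 0, and there is no ∂_3, so H_2 ≅ 0.

As a check, the Euler characteristic is 5 − 10 + 5 = 0, which agrees with 1 − 1 + 0 = 0.
(K is a triangulation of the Möbius band.)

H_0 ≅ Z,  H_1 ≅ Z,  H_2 = 0.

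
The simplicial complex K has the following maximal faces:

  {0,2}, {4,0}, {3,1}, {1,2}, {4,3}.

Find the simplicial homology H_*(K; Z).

Take the total order 0 < 1 < 2 < 3 < 4 on the vertex set. Then K (dimension 1) consists of the simplices:

  0-simplices (5): [0], [1], [2], [3], [4]
  1-simplices (5): [0,2], [0,4], [1,2], [1,3], [3,4]

so the chain groups are C_0 ≅ Z^5, C_1 ≅ Z^5.

∂_1: C_1 → C_0 is given by ∂[p,q] = [q] − [p]. For instance
  ∂[3,4] = [4] − [3].
As a 5×5 matrix over Z this has rank 4, with invariant factors (1,1,1,1).

Computing H_k = (kernel of ∂_k) / (image of ∂_{k+1}):

  H_0: rank C_0 − rank ∂_1 = 5 − 4 = 1, and the invariant factors of ∂_1 are all 1, so H_0 ≅ Z.
  H_1: rank ker ∂_1 − rank ∂_2 = (5 − 4) − 0 = 1, and there is no ∂_2, so H_1 ≅ Z.

(K is a triangulation of the circle S^1.)

H_0 = Z,  H_1 = Z.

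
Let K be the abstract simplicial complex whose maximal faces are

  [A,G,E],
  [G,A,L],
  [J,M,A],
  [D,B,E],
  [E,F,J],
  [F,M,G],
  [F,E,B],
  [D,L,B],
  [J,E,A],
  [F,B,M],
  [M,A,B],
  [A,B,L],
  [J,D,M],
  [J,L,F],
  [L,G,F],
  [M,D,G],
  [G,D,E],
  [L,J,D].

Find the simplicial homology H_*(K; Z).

Take the total order A < B < D < E < F < G < J < L < M on the vertex set. Then K (dimension 2) consists of the simplices:

  0-simplices (9): A, B, D, E, F, G, J, L, M
  1-simplices (27): AB, AE, AG, AJ, AL, AM, BD, BE, BF, BL, BM, DE, DG, DJ, DL, DM, EF, EG, EJ, FG, FJ, FL, FM, GL, GM, JL, JM
  2-simplices (18): ABL, ABM, AEG, AEJ, AGL, AJM, BDE, BDL, BEF, BFM, DEG, DGM, DJL, DJM, EFJ, FGL, FGM, FJL

giving chain groups C_0 ≅ Z^9, C_1 ≅ Z^27, C_2 ≅ Z^18.

∂_1: C_1 → C_0 sends each edge [p,q] (with p < q) to q − p. For instance
  ∂AG = G − A.
This gives a 9×27 integer matrix of rank 8; reducing to Smith normal form yields diagonal entries (1,1,1,1,1,1,1,1).

Boundary ∂_2: C_2 → C_1 sends each 2-simplex [p,q,r] to [q,r] − [p,r] + [p,q]. For instance
  ∂EFJ = FJ − EJ + EF,
  ∂AJM = JM − AM + AJ.
The resulting 27×18 matrix has rank 17, and its Smith normal form has invariant factors (1,1,1,1,1,1,1,1,1,1,1,1,1,1,1,1,1).

From H_k ≅ ker(∂_k) / im(∂_{k+1}) we obtain:

  H_0: rank C_0 − rank ∂_1 = 9 − 8 = 1, and the invariant factors of ∂_1 are all 1, so H_0 = Z.
  H_1: rank ker ∂_1 − rank ∂_2 = (27 − 8) − 17 = 2, and the invariant factors of ∂_2 are all 1, so H_1 = Z^2.
  H_2: rank ker ∂_2 − rank ∂_3 = (18 − 17) − 0 = 1, and there is no ∂_3, so H_2 = Z.

As a check, the Euler characteristic is 9 − 27 + 18 = 0, which agrees with 1 − 2 + 1 = 0.
(K is a triangulation of the torus T^2.)

H_0 ≅ Z,  H_1 ≅ Z^2,  H_2 ≅ Z.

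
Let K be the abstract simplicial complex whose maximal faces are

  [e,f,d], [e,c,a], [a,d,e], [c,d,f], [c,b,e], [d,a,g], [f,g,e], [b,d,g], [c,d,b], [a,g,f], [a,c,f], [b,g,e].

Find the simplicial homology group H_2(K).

H_2 ≅ 0.

Take the total order a < b < c < d < e < f < g on the vertex set. Then K (dimension 2) consists of the simplices:

  0-simplices (7): a, b, c, d, e, f, g
  1-simplices (18): ac, ad, ae, af, ag, bc, bd, be, bg, cd, ce, cf, de, df, dg, ef, eg, fg
  2-simplices (12): ace, acf, ade, adg, afg, bcd, bce, bdg, beg, cdf, def, efg

so the chain groups are C_0 ≅ Z^7, C_1 ≅ Z^18, C_2 ≅ Z^12.

Boundary ∂_1: C_1 → C_0 sends each edge [p,q] (with p < q) to q − p. For instance
  ∂be = e − b.
As a 7×18 matrix over Z this has rank 6, with invariant factors (1,1,1,1,1,1).

Boundary ∂_2: C_2 → C_1 acts by ∂[p,q,r] = [q,r] − [p,r] + [p,q]. For instance
  ∂bdg = dg − bg + bd,
  ∂beg = eg − bg + be.
This gives a 18×12 integer matrix of rank 12; reducing to Smith normal form yields diagonal entries (1,1,1,1,1,1,1,1,1,1,1,2).

Computing H_k = (kernel of ∂_k) / (image of ∂_{k+1}):

  H_2: rank ker ∂_2 − rank ∂_3 = (12 − 12) − 0 = 0, and there is no ∂_3, so H_2 ≅ 0.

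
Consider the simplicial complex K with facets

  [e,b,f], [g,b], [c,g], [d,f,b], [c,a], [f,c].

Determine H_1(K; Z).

H_1 = Z.

Order the vertices as a < b < c < d < e < f < g. Listing each simplex with vertices in this order, K has dimension 2 with simplices:

  0-simplices (7): a, b, c, d, e, f, g
  1-simplices (9): ac, bd, be, bf, bg, cf, cg, df, ef
  2-simplices (2): bdf, bef

so the chain groups are C_0 ≅ Z^7, C_1 ≅ Z^9, C_2 ≅ Z^2.

The boundary map ∂_1: C_1 → C_0 maps an edge to its endpoints' difference, ∂[p,q] = q − p.
The resulting 7×9 matrix has rank 6, and its Smith normal form has invariant factors (1,1,1,1,1,1).

∂_2: C_2 → C_1 acts by ∂[p,q,r] = [q,r] − [p,r] + [p,q]. For instance
  ∂bef = ef − bf + be,
  ∂bdf = df − bf + bd.
The resulting 9×2 matrix has rank 2, and its Smith normal form has invariant factors (1,1).

From H_k ≅ ker(∂_k) / im(∂_{k+1}) we obtain:

  H_1: rank ker ∂_1 − rank ∂_2 = (9 − 6) − 2 = 1, and the invariant factors of ∂_2 are all 1, so H_1 ≅ Z.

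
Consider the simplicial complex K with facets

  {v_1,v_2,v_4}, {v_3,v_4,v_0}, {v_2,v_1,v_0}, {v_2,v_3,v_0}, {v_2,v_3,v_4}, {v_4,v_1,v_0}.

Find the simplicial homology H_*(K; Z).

H_0 = Z,  H_1 = 0,  H_2 = Z.

Take the total order v_0 < v_1 < v_2 < v_3 < v_4 on the vertex set. Then K (dimension 2) consists of the simplices:

  0-simplices (5): [v_0], [v_1], [v_2], [v_3], [v_4]
  1-simplices (9): [v_0,v_1], [v_0,v_2], [v_0,v_3], [v_0,v_4], [v_1,v_2], [v_1,v_4], [v_2,v_3], [v_2,v_4], [v_3,v_4]
  2-simplices (6): [v_0,v_1,v_2], [v_0,v_1,v_4], [v_0,v_2,v_3], [v_0,v_3,v_4], [v_1,v_2,v_4], [v_2,v_3,v_4]

Hence C_0 ≅ Z^5, C_1 ≅ Z^9, C_2 ≅ Z^6.

Boundary ∂_1: C_1 → C_0 is given by ∂[p,q] = [q] − [p]. For instance
  ∂[v_1,v_2] = [v_2] − [v_1].
The 5×9 boundary matrix has rank 4 and Smith normal form diag(1,1,1,1).

The boundary map ∂_2: C_2 → C_1 acts by ∂[p,q,r] = [q,r] − [p,r] + [p,q]. For instance
  ∂[v_0,v_2,v_3] = [v_2,v_3] − [v_0,v_3] + [v_0,v_2],
  ∂[v_0,v_1,v_4] = [v_1,v_4] − [v_0,v_4] + [v_0,v_1].
The resulting 9×6 matrix has rank 5, and its Smith normal form has invariant factors (1,1,1,1,1).

Now H_k = ker ∂_k / im ∂_{k+1}, so:

  H_0: rank C_0 − rank ∂_1 = 5 − 4 = 1, and the invariant factors of ∂_1 are all 1, so H_0 = Z.
  H_1: rank ker ∂_1 − rank ∂_2 = (9 − 4) − 5 = 0, and the invariant factors of ∂_2 are all 1, so H_1 = 0.
  H_2: rank ker ∂_2 − rank ∂_3 = (6 − 5) − 0 = 1, and there is no ∂_3, so H_2 = Z.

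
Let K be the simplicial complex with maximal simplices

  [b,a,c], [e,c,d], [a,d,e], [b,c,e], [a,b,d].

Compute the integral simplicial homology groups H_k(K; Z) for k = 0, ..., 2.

H_0 ≅ Z,  H_1 ≅ Z,  H_2 = 0.

We work with the vertex ordering a < b < c < d < e. The simplices of K, each written with vertices in increasing order, are:

  0-simplices (5): a, b, c, d, e
  1-simplices (10): ab, ac, ad, ae, bc, bd, be, cd, ce, de
  2-simplices (5): abc, abd, ade, bce, cde

giving chain groups C_0 ≅ Z^5, C_1 ≅ Z^10, C_2 ≅ Z^5.

The boundary map ∂_1: C_1 → C_0 is given by ∂[p,q] = [q] − [p]. For instance
  ∂de = e − d.
The resulting 5×10 matrix has rank 4, and its Smith normal form has invariant factors (1,1,1,1).

∂_2: C_2 → C_1 sends each 2-simplex [p,q,r] to [q,r] − [p,r] + [p,q]. For instance
  ∂abc = bc − ac + ab,
  ∂ade = de − ae + ad.
This gives a 10×5 integer matrix of rank 5; reducing to Smith normal form yields diagonal entries (1,1,1,1,1).

Now H_k = ker ∂_k / im ∂_{k+1}, so:

  H_0: rank C_0 − rank ∂_1 = 5 − 4 = 1, and the invariant factors of ∂_1 are all 1, so H_0 ≅ Z.
  H_1: rank ker ∂_1 − rank ∂_2 = (10 − 4) − 5 = 1, and the invariant factors of ∂_2 are all 1, so H_1 ≅ Z.
  H_2: rank ker ∂_2 − rank ∂_3 = (5 − 5) − 0 = 0, and there is no ∂_3, so H_2 ≅ 0.

As a check, the Euler characteristic is 5 − 10 + 5 = 0, which agrees with 1 − 1 + 0 = 0.
(K is a triangulation of the Möbius band.)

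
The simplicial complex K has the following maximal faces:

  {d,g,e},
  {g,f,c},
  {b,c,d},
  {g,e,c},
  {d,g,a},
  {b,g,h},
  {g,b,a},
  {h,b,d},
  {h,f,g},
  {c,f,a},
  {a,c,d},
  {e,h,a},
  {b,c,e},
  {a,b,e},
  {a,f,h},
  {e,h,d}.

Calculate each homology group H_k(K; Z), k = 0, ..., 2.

K has 8 vertices, 24 edges, 16 triangles.
rank ∂_0 = 0, rank ∂_1 = 7 ⇒ b_0 = 8 − 0 − 7 = 1; all invariant factors of ∂_1 are 1 so no torsion. So H_0 ≅ Z.
rank ∂_1 = 7, rank ∂_2 = 15 ⇒ b_1 = 24 − 7 − 15 = 2; all invariant factors of ∂_2 are 1 so no torsion. So H_1 ≅ Z^2.
rank ∂_2 = 15, rank ∂_3 = 0 ⇒ b_2 = 16 − 15 − 0 = 1. So H_2 ≅ Z.

H_0 = Z,  H_1 = Z^2,  H_2 = Z.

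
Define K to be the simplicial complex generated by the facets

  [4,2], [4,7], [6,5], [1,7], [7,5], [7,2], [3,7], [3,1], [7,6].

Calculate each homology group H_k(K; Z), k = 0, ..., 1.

We work with the vertex ordering 1 < 2 < 3 < 4 < 5 < 6 < 7. The simplices of K, each written with vertices in increasing order, are:

  0-simplices (7): [1], [2], [3], [4], [5], [6], [7]
  1-simplices (9): [1,3], [1,7], [2,4], [2,7], [3,7], [4,7], [5,6], [5,7], [6,7]

Hence C_0 ≅ Z^7, C_1 ≅ Z^9.

The boundary map ∂_1: C_1 → C_0 sends each edge [p,q] (with p < q) to q − p. For instance
  ∂[5,7] = [7] − [5].
The resulting 7×9 matrix has rank 6, and its Smith normal form has invariant factors (1,1,1,1,1,1).

Reading off H_k = ker ∂_k / im ∂_{k+1}:

  H_0: rank C_0 − rank ∂_1 = 7 − 6 = 1, and the invariant factors of ∂_1 are all 1, so H_0 = Z.
  H_1: rank ker ∂_1 − rank ∂_2 = (9 − 6) − 0 = 3, and there is no ∂_2, so H_1 = Z^3.

As a check, the Euler characteristic is 7 − 9 = -2, which agrees with 1 − 3 = -2.

H_0 ≅ Z,  H_1 ≅ Z^3.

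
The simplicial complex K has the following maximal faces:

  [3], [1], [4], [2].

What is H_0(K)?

H_0 = Z^4.

K has 4 vertices.
rank ∂_0 = 0, rank ∂_1 = 0 ⇒ b_0 = 4 − 0 − 0 = 4. So H_0 ≅ Z^4.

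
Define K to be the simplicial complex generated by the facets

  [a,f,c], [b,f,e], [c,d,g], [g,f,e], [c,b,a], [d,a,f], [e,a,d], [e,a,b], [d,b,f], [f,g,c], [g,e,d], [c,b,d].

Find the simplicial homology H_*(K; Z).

H_0 = Z,  H_1 = Z/2,  H_2 = 0.

K has 7 vertices, 18 edges, 12 triangles.
rank ∂_0 = 0, rank ∂_1 = 6 ⇒ b_0 = 7 − 0 − 6 = 1; all invariant factors of ∂_1 are 1 so no torsion. So H_0 ≅ Z.
rank ∂_1 = 6, rank ∂_2 = 12 ⇒ b_1 = 18 − 6 − 12 = 0; ∂_2 has invariant factor(s) [2] giving torsion. So H_1 ≅ Z/2.
rank ∂_2 = 12, rank ∂_3 = 0 ⇒ b_2 = 12 − 12 − 0 = 0. So H_2 ≅ 0.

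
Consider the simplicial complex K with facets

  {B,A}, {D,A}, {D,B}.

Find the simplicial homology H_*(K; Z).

Take the total order A < B < D on the vertex set. Then K (dimension 1) consists of the simplices:

  0-simplices (3): A, B, D
  1-simplices (3): AB, AD, BD

so the chain groups are C_0 ≅ Z^3, C_1 ≅ Z^3.

∂_1: C_1 → C_0 sends each edge [p,q] (with p < q) to q − p. For instance
  ∂AB = B − A.
The 3×3 boundary matrix has rank 2 and Smith normal form diag(1,1).

Reading off H_k = ker ∂_k / im ∂_{k+1}:

  H_0: rank C_0 − rank ∂_1 = 3 − 2 = 1, and the invariant factors of ∂_1 are all 1, so H_0 ≅ Z.
  H_1: rank ker ∂_1 − rank ∂_2 = (3 − 2) − 0 = 1, and there is no ∂_2, so H_1 ≅ Z.

As a check, the Euler characteristic is 3 − 3 = 0, which agrees with 1 − 1 = 0.

H_0 ≅ Z,  H_1 ≅ Z.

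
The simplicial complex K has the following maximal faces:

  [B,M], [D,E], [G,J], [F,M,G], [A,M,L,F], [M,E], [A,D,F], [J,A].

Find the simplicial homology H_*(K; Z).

H_0 ≅ Z,  H_1 ≅ Z^2,  H_2 = 0,  H_3 = 0.

Take the total order A < B < D < E < F < G < J < L < M on the vertex set. Then K (dimension 3) consists of the simplices:

  0-simplices (9): A, B, D, E, F, G, J, L, M
  1-simplices (15): AD, AF, AJ, AL, AM, BM, DE, DF, EM, FG, FL, FM, GJ, GM, LM
  2-simplices (6): ADF, AFL, AFM, ALM, FGM, FLM
  3-simplices (1): AFLM

Hence C_0 ≅ Z^9, C_1 ≅ Z^15, C_2 ≅ Z^6, C_3 ≅ Z^1.

Boundary ∂_1: C_1 → C_0 is given by ∂[p,q] = [q] − [p]. For instance
  ∂LM = M − L.
The 9×15 boundary matrix has rank 8 and Smith normal form diag(1,1,1,1,1,1,1,1).

The boundary map ∂_2: C_2 → C_1 sends each 2-simplex [p,q,r] to [q,r] − [p,r] + [p,q]. For instance
  ∂ALM = LM − AM + AL,
  ∂AFM = FM − AM + AF.
As a 15×6 matrix over Z this has rank 5, with invariant factors (1,1,1,1,1).

∂_3: C_3 → C_2 sends each 3-simplex σ to the alternating sum Σ_i (−1)^i (σ with its i-th vertex removed). For instance
  ∂AFLM = FLM − ALM + AFM − AFL.
The 6×1 boundary matrix has rank 1 and Smith normal form diag(1).

Reading off H_k = ker ∂_k / im ∂_{k+1}:

  H_0: rank C_0 − rank ∂_1 = 9 − 8 = 1, and the invariant factors of ∂_1 are all 1, so H_0 = Z.
  H_1: rank ker ∂_1 − rank ∂_2 = (15 − 8) − 5 = 2, and the invariant factors of ∂_2 are all 1, so H_1 = Z^2.
  H_2: rank ker ∂_2 − rank ∂_3 = (6 − 5) − 1 = 0, and the invariant factors of ∂_3 are all 1, so H_2 = 0.
  H_3: rank ker ∂_3 − rank ∂_4 = (1 − 1) − 0 = 0, and there is no ∂_4, so H_3 = 0.

As a check, the Euler characteristic is 9 − 15 + 6 − 1 = -1, which agrees with 1 − 2 + 0 − 0 = -1.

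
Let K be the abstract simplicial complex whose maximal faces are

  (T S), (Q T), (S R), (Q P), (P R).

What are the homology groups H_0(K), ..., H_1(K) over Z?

We work with the vertex ordering P < Q < R < S < T. The simplices of K, each written with vertices in increasing order, are:

  0-simplices (5): P, Q, R, S, T
  1-simplices (5): PQ, PR, QT, RS, ST

Hence C_0 ≅ Z^5, C_1 ≅ Z^5.

The boundary map ∂_1: C_1 → C_0 sends each edge [p,q] (with p < q) to q − p. For instance
  ∂RS = S − R.
As a 5×5 matrix over Z this has rank 4, with invariant factors (1,1,1,1).

Now H_k = ker ∂_k / im ∂_{k+1}, so:

  H_0: rank C_0 − rank ∂_1 = 5 − 4 = 1, and the invariant factors of ∂_1 are all 1, so H_0 = Z.
  H_1: rank ker ∂_1 − rank ∂_2 = (5 − 4) − 0 = 1, and there is no ∂_2, so H_1 = Z.

H_0 = Z,  H_1 = Z.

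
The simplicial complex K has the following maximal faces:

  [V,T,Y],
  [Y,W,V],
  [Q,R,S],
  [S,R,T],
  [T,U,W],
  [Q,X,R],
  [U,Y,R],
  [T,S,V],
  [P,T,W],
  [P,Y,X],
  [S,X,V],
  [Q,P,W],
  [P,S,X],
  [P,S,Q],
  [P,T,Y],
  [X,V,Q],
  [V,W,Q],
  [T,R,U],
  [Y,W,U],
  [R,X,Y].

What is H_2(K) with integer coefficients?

H_2 = 0.

Order the vertices as P < Q < R < S < T < U < V < W < X < Y. Listing each simplex with vertices in this order, K has dimension 2 with simplices:

  0-simplices (10): P, Q, R, S, T, U, V, W, X, Y
  1-simplices (30): PQ, PS, PT, PW, PX, PY, QR, QS, QV, QW, QX, RS, RT, RU, RX, RY, ST, SV, SX, TU, TV, TW, TY, UW, UY, VW, VX, VY, WY, XY
  2-simplices (20): PQS, PQW, PSX, PTW, PTY, PXY, QRS, QRX, QVW, QVX, RST, RTU, RUY, RXY, STV, SVX, TUW, TVY, UWY, VWY

giving chain groups C_0 ≅ Z^10, C_1 ≅ Z^30, C_2 ≅ Z^20.

Boundary ∂_1: C_1 → C_0 maps an edge to its endpoints' difference, ∂[p,q] = q − p. For instance
  ∂VW = W − V.
As a 10×30 matrix over Z this has rank 9, with invariant factors (1,1,1,1,1,1,1,1,1).

Boundary ∂_2: C_2 → C_1 acts by ∂[p,q,r] = [q,r] − [p,r] + [p,q]. For instance
  ∂RST = ST − RT + RS,
  ∂VWY = WY − VY + VW.
The resulting 30×20 matrix has rank 20, and its Smith normal form has invariant factors (1,1,1,1,1,1,1,1,1,1,1,1,1,1,1,1,1,1,1,2).

Computing H_k = (kernel of ∂_k) / (image of ∂_{k+1}):

  H_2: rank ker ∂_2 − rank ∂_3 = (20 − 20) − 0 = 0, and there is no ∂_3, so H_2 = 0.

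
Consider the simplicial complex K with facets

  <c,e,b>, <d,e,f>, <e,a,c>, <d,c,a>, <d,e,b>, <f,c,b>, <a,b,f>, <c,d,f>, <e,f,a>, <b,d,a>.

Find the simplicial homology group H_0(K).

Order the vertices as a < b < c < d < e < f. Listing each simplex with vertices in this order, K has dimension 2 with simplices:

  0-simplices (6): a, b, c, d, e, f
  1-simplices (15): ab, ac, ad, ae, af, bc, bd, be, bf, cd, ce, cf, de, df, ef
  2-simplices (10): abd, abf, acd, ace, aef, bce, bcf, bde, cdf, def

Hence C_0 ≅ Z^6, C_1 ≅ Z^15, C_2 ≅ Z^10.

Boundary ∂_1: C_1 → C_0 sends each edge [p,q] (with p < q) to q − p. For instance
  ∂ac = c − a.
The 6×15 boundary matrix has rank 5 and Smith normal form diag(1,1,1,1,1).

The boundary map ∂_2: C_2 → C_1 sends each 2-simplex [p,q,r] to [q,r] − [p,r] + [p,q]. For instance
  ∂abd = bd − ad + ab,
  ∂aef = ef − af + ae.
As a 15×10 matrix over Z this has rank 10, with invariant factors (1,1,1,1,1,1,1,1,1,2).

Now H_k = ker ∂_k / im ∂_{k+1}, so:

  H_0: rank C_0 − rank ∂_1 = 6 − 5 = 1, and the invariant factors of ∂_1 are all 1, so H_0 ≅ Z.

(K is a triangulation of the real projective plane RP^2.)

H_0 ≅ Z.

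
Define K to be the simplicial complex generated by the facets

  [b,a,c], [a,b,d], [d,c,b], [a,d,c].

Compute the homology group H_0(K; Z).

H_0 = Z.

Fix the vertex order a < b < c < d and write every simplex with vertices in increasing order. Then dim K = 2 and the simplices of K are:

  0-simplices (4): a, b, c, d
  1-simplices (6): ab, ac, ad, bc, bd, cd
  2-simplices (4): abc, abd, acd, bcd

Hence C_0 ≅ Z^4, C_1 ≅ Z^6, C_2 ≅ Z^4.

The boundary map ∂_1: C_1 → C_0 is given by ∂[p,q] = [q] − [p].
This gives a 4×6 integer matrix of rank 3; reducing to Smith normal form yields diagonal entries (1,1,1).

∂_2: C_2 → C_1 acts by ∂[p,q,r] = [q,r] − [p,r] + [p,q]. For instance
  ∂abd = bd − ad + ab,
  ∂acd = cd − ad + ac.
As a 6×4 matrix over Z this has rank 3, with invariant factors (1,1,1).

Now H_k = ker ∂_k / im ∂_{k+1}, so:

  H_0: rank C_0 − rank ∂_1 = 4 − 3 = 1, and the invariant factors of ∂_1 are all 1, so H_0 = Z.

(K is a triangulation of the 2-sphere S^2.)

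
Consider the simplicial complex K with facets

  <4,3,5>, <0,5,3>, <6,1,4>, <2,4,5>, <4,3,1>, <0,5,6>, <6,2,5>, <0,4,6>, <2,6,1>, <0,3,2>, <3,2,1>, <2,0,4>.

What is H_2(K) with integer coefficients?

H_2 = 0.

K has 7 vertices, 18 edges, 12 triangles.
rank ∂_2 = 12, rank ∂_3 = 0 ⇒ b_2 = 12 − 12 − 0 = 0. So H_2 ≅ 0.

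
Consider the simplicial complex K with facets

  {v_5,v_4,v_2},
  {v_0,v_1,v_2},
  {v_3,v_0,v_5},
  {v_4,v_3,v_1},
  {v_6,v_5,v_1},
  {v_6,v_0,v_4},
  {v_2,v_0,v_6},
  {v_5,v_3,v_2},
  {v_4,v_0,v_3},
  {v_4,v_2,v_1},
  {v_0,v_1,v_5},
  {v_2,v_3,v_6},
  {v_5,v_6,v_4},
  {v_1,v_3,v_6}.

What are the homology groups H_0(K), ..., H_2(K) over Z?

H_0 = Z,  H_1 = Z^2,  H_2 = Z.

Take the total order v_0 < v_1 < v_2 < v_3 < v_4 < v_5 < v_6 on the vertex set. Then K (dimension 2) consists of the simplices:

  0-simplices (7): [v_0], [v_1], [v_2], [v_3], [v_4], [v_5], [v_6]
  1-simplices (21): (21 of them)
  2-simplices (14): (14 of them)

so the chain groups are C_0 ≅ Z^7, C_1 ≅ Z^21, C_2 ≅ Z^14.

∂_1: C_1 → C_0 sends each edge [p,q] (with p < q) to q − p. For instance
  ∂[v_4,v_5] = [v_5] − [v_4].
This gives a 7×21 integer matrix of rank 6; reducing to Smith normal form yields diagonal entries (1,1,1,1,1,1).

The boundary map ∂_2: C_2 → C_1 maps a triangle to the signed sum of its edges. For instance
  ∂[v_1,v_2,v_4] = [v_2,v_4] − [v_1,v_4] + [v_1,v_2],
  ∂[v_1,v_3,v_4] = [v_3,v_4] − [v_1,v_4] + [v_1,v_3].
The resulting 21×14 matrix has rank 13, and its Smith normal form has invariant factors (1,1,1,1,1,1,1,1,1,1,1,1,1).

From H_k ≅ ker(∂_k) / im(∂_{k+1}) we obtain:

  H_0: rank C_0 − rank ∂_1 = 7 − 6 = 1, and the invariant factors of ∂_1 are all 1, so H_0 = Z.
  H_1: rank ker ∂_1 − rank ∂_2 = (21 − 6) − 13 = 2, and the invariant factors of ∂_2 are all 1, so H_1 = Z^2.
  H_2: rank ker ∂_2 − rank ∂_3 = (14 − 13) − 0 = 1, and there is no ∂_3, so H_2 = Z.

As a check, the Euler characteristic is 7 − 21 + 14 = 0, which agrees with 1 − 2 + 1 = 0.
(K is a triangulation of the torus T^2.)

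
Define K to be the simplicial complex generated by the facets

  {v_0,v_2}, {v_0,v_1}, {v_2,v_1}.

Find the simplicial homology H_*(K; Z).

H_0 ≅ Z,  H_1 ≅ Z.

We work with the vertex ordering v_0 < v_1 < v_2. The simplices of K, each written with vertices in increasing order, are:

  0-simplices (3): [v_0], [v_1], [v_2]
  1-simplices (3): [v_0,v_1], [v_0,v_2], [v_1,v_2]

Hence C_0 ≅ Z^3, C_1 ≅ Z^3.

The boundary map ∂_1: C_1 → C_0 maps an edge to its endpoints' difference, ∂[p,q] = q − p.
This gives a 3×3 integer matrix of rank 2; reducing to Smith normal form yields diagonal entries (1,1).

From H_k ≅ ker(∂_k) / im(∂_{k+1}) we obtain:

  H_0: rank C_0 − rank ∂_1 = 3 − 2 = 1, and the invariant factors of ∂_1 are all 1, so H_0 = Z.
  H_1: rank ker ∂_1 − rank ∂_2 = (3 − 2) − 0 = 1, and there is no ∂_2, so H_1 = Z.

As a check, the Euler characteristic is 3 − 3 = 0, which agrees with 1 − 1 = 0.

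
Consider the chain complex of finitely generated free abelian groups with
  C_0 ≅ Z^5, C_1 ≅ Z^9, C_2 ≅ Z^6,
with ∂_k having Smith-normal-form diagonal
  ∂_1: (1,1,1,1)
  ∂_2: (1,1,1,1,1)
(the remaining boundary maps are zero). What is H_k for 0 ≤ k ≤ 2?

H_0 = Z,  H_1 = 0,  H_2 = Z.

H_0: b_0 = 5 − 0 − 4 = 1; torsion from ∂_1 factors > 1: none. So H_0 = Z.
H_1: b_1 = 9 − 4 − 5 = 0; torsion from ∂_2 factors > 1: none. So H_1 = 0.
H_2: b_2 = 6 − 5 − 0 = 1; torsion from ∂_3 factors > 1: none. So H_2 = Z.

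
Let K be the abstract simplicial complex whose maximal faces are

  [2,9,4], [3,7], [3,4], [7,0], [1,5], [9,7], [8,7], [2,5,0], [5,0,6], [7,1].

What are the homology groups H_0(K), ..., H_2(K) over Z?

H_0 = Z,  H_1 = Z^3,  H_2 = 0.

Order the vertices as 0 < 1 < 2 < 3 < 4 < 5 < 6 < 7 < 8 < 9. Listing each simplex with vertices in this order, K has dimension 2 with simplices:

  0-simplices (10): [0], [1], [2], [3], [4], [5], [6], [7], [8], [9]
  1-simplices (15): [0,2], [0,5], [0,6], [0,7], [1,5], [1,7], [2,4], [2,5], [2,9], [3,4], [3,7], [4,9], [5,6], [7,8], [7,9]
  2-simplices (3): [0,2,5], [0,5,6], [2,4,9]

so the chain groups are C_0 ≅ Z^10, C_1 ≅ Z^15, C_2 ≅ Z^3.

The boundary map ∂_1: C_1 → C_0 sends each edge [p,q] (with p < q) to q − p. For instance
  ∂[0,7] = [7] − [0].
This gives a 10×15 integer matrix of rank 9; reducing to Smith normal form yields diagonal entries (1,1,1,1,1,1,1,1,1).

Boundary ∂_2: C_2 → C_1 maps a triangle to the signed sum of its edges. For instance
  ∂[2,4,9] = [4,9] − [2,9] + [2,4],
  ∂[0,2,5] = [2,5] − [0,5] + [0,2].
As a 15×3 matrix over Z this has rank 3, with invariant factors (1,1,1).

Reading off H_k = ker ∂_k / im ∂_{k+1}:

  H_0: rank C_0 − rank ∂_1 = 10 − 9 = 1, and the invariant factors of ∂_1 are all 1, so H_0 ≅ Z.
  H_1: rank ker ∂_1 − rank ∂_2 = (15 − 9) − 3 = 3, and the invariant factors of ∂_2 are all 1, so H_1 ≅ Z^3.
  H_2: rank ker ∂_2 − rank ∂_3 = (3 − 3) − 0 = 0, and there is no ∂_3, so H_2 ≅ 0.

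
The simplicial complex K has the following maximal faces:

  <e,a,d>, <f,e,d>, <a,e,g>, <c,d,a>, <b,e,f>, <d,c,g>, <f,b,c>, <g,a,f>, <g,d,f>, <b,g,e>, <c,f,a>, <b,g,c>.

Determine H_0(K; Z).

Order the vertices as a < b < c < d < e < f < g. Listing each simplex with vertices in this order, K has dimension 2 with simplices:

  0-simplices (7): a, b, c, d, e, f, g
  1-simplices (18): ac, ad, ae, af, ag, bc, be, bf, bg, cd, cf, cg, de, df, dg, ef, eg, fg
  2-simplices (12): acd, acf, ade, aeg, afg, bcf, bcg, bef, beg, cdg, def, dfg

Hence C_0 ≅ Z^7, C_1 ≅ Z^18, C_2 ≅ Z^12.

∂_1: C_1 → C_0 sends each edge [p,q] (with p < q) to q − p. For instance
  ∂eg = g − e.
The 7×18 boundary matrix has rank 6 and Smith normal form diag(1,1,1,1,1,1).

Boundary ∂_2: C_2 → C_1 sends each 2-simplex [p,q,r] to [q,r] − [p,r] + [p,q]. For instance
  ∂cdg = dg − cg + cd,
  ∂ade = de − ae + ad.
The resulting 18×12 matrix has rank 12, and its Smith normal form has invariant factors (1,1,1,1,1,1,1,1,1,1,1,2).

Reading off H_k = ker ∂_k / im ∂_{k+1}:

  H_0: rank C_0 − rank ∂_1 = 7 − 6 = 1, and the invariant factors of ∂_1 are all 1, so H_0 = Z.

H_0 = Z.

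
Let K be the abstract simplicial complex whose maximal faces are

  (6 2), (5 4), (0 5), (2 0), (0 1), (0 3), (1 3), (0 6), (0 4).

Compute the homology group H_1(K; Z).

H_1 = Z^3.

Order the vertices as 0 < 1 < 2 < 3 < 4 < 5 < 6. Listing each simplex with vertices in this order, K has dimension 1 with simplices:

  0-simplices (7): [0], [1], [2], [3], [4], [5], [6]
  1-simplices (9): [0,1], [0,2], [0,3], [0,4], [0,5], [0,6], [1,3], [2,6], [4,5]

Hence C_0 ≅ Z^7, C_1 ≅ Z^9.

The boundary map ∂_1: C_1 → C_0 is given by ∂[p,q] = [q] − [p].
The 7×9 boundary matrix has rank 6 and Smith normal form diag(1,1,1,1,1,1).

Reading off H_k = ker ∂_k / im ∂_{k+1}:

  H_1: rank ker ∂_1 − rank ∂_2 = (9 − 6) − 0 = 3, and there is no ∂_2, so H_1 = Z^3.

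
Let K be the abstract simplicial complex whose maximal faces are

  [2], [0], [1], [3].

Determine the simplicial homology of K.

Order the vertices as 0 < 1 < 2 < 3. Listing each simplex with vertices in this order, K has dimension 0 with simplices:

  0-simplices (4): [0], [1], [2], [3]

so the chain groups are C_0 ≅ Z^4.

Computing H_k = (kernel of ∂_k) / (image of ∂_{k+1}):

  H_0: rank C_0 − rank ∂_1 = 4 − 0 = 4, and there is no ∂_1, so H_0 ≅ Z^4.

H_0 ≅ Z^4.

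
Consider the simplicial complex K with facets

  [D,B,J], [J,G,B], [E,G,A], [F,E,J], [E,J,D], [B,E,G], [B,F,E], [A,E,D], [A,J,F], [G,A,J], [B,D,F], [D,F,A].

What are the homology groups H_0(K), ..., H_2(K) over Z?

Take the total order A < B < D < E < F < G < J on the vertex set. Then K (dimension 2) consists of the simplices:

  0-simplices (7): A, B, D, E, F, G, J
  1-simplices (18): AD, AE, AF, AG, AJ, BD, BE, BF, BG, BJ, DE, DF, DJ, EF, EG, EJ, FJ, GJ
  2-simplices (12): ADE, ADF, AEG, AFJ, AGJ, BDF, BDJ, BEF, BEG, BGJ, DEJ, EFJ

giving chain groups C_0 ≅ Z^7, C_1 ≅ Z^18, C_2 ≅ Z^12.

The boundary map ∂_1: C_1 → C_0 sends each edge [p,q] (with p < q) to q − p. For instance
  ∂FJ = J − F.
As a 7×18 matrix over Z this has rank 6, with invariant factors (1,1,1,1,1,1).

∂_2: C_2 → C_1 acts by ∂[p,q,r] = [q,r] − [p,r] + [p,q]. For instance
  ∂BDJ = DJ − BJ + BD,
  ∂BEF = EF − BF + BE.
The 18×12 boundary matrix has rank 12 and Smith normal form diag(1,1,1,1,1,1,1,1,1,1,1,2).

Reading off H_k = ker ∂_k / im ∂_{k+1}:

  H_0: rank C_0 − rank ∂_1 = 7 − 6 = 1, and the invariant factors of ∂_1 are all 1, so H_0 = Z.
  H_1: rank ker ∂_1 − rank ∂_2 = (18 − 6) − 12 = 0, and ∂_2 has invariant factor 2 > 1, so H_1 = Z/2.
  H_2: rank ker ∂_2 − rank ∂_3 = (12 − 12) − 0 = 0, and there is no ∂_3, so H_2 = 0.

As a check, the Euler characteristic is 7 − 18 + 12 = 1, which agrees with 1 − 0 + 0 = 1.

H_0 ≅ Z,  H_1 ≅ Z/2,  H_2 = 0.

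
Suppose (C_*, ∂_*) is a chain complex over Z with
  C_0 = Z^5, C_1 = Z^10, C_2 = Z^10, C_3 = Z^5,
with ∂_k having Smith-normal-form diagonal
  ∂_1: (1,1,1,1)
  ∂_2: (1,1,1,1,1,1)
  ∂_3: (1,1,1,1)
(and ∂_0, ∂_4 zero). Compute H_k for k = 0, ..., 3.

H_0: b_0 = 5 − 0 − 4 = 1; torsion from ∂_1 factors > 1: none. So H_0 = Z.
H_1: b_1 = 10 − 4 − 6 = 0; torsion from ∂_2 factors > 1: none. So H_1 = 0.
H_2: b_2 = 10 − 6 − 4 = 0; torsion from ∂_3 factors > 1: none. So H_2 = 0.
H_3: b_3 = 5 − 4 − 0 = 1; torsion from ∂_4 factors > 1: none. So H_3 = Z.

H_0 = Z,  H_1 = 0,  H_2 = 0,  H_3 = Z.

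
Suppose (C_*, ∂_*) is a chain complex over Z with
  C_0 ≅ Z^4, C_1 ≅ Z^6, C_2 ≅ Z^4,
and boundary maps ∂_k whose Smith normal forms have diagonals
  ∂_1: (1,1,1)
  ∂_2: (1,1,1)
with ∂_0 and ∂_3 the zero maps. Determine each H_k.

H_0 ≅ Z,  H_1 = 0,  H_2 ≅ Z.

H_0: b_0 = 4 − 0 − 3 = 1; torsion from ∂_1 factors > 1: none. So H_0 ≅ Z.
H_1: b_1 = 6 − 3 − 3 = 0; torsion from ∂_2 factors > 1: none. So H_1 ≅ 0.
H_2: b_2 = 4 − 3 − 0 = 1; torsion from ∂_3 factors > 1: none. So H_2 ≅ Z.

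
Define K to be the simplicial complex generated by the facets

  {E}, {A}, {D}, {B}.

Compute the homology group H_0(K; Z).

H_0 = Z^4.

K has 4 vertices.
rank ∂_0 = 0, rank ∂_1 = 0 ⇒ b_0 = 4 − 0 − 0 = 4. So H_0 ≅ Z^4.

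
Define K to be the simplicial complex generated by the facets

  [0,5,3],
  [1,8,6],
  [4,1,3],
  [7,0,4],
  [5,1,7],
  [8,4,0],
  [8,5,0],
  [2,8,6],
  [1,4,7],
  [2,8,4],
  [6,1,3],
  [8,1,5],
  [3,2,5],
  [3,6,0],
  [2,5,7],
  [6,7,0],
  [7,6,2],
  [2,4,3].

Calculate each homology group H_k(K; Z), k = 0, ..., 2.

H_0 = Z,  H_1 = Z^2,  H_2 = Z.

Fix the vertex order 0 < 1 < 2 < 3 < 4 < 5 < 6 < 7 < 8 and write every simplex with vertices in increasing order. Then dim K = 2 and the simplices of K are:

  0-simplices (9): [0], [1], [2], [3], [4], [5], [6], [7], [8]
  1-simplices (27): (27 of them)
  2-simplices (18): [0,3,5], [0,3,6], [0,4,7], [0,4,8], [0,5,8], [0,6,7], [1,3,4], [1,3,6], [1,4,7], [1,5,7], [1,5,8], [1,6,8], [2,3,4], [2,3,5], [2,4,8], [2,5,7], [2,6,7], [2,6,8]

Hence C_0 ≅ Z^9, C_1 ≅ Z^27, C_2 ≅ Z^18.

Boundary ∂_1: C_1 → C_0 is given by ∂[p,q] = [q] − [p].
This gives a 9×27 integer matrix of rank 8; reducing to Smith normal form yields diagonal entries (1,1,1,1,1,1,1,1).

Boundary ∂_2: C_2 → C_1 sends each 2-simplex [p,q,r] to [q,r] − [p,r] + [p,q]. For instance
  ∂[1,3,6] = [3,6] − [1,6] + [1,3],
  ∂[2,6,8] = [6,8] − [2,8] + [2,6].
As a 27×18 matrix over Z this has rank 17, with invariant factors (1,1,1,1,1,1,1,1,1,1,1,1,1,1,1,1,1).

Now H_k = ker ∂_k / im ∂_{k+1}, so:

  H_0: rank C_0 − rank ∂_1 = 9 − 8 = 1, and the invariant factors of ∂_1 are all 1, so H_0 ≅ Z.
  H_1: rank ker ∂_1 − rank ∂_2 = (27 − 8) − 17 = 2, and the invariant factors of ∂_2 are all 1, so H_1 ≅ Z^2.
  H_2: rank ker ∂_2 − rank ∂_3 = (18 − 17) − 0 = 1, and there is no ∂_3, so H_2 ≅ Z.

(K is a triangulation of the torus T^2.)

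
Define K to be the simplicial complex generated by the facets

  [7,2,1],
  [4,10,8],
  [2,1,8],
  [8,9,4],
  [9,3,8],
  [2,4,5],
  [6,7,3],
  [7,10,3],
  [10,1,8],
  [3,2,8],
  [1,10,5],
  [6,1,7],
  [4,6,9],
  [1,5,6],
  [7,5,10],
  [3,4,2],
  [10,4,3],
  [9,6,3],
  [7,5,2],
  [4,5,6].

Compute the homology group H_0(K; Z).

H_0 ≅ Z.

Order the vertices as 1 < 2 < 3 < 4 < 5 < 6 < 7 < 8 < 9 < 10. Listing each simplex with vertices in this order, K has dimension 2 with simplices:

  0-simplices (10): [1], [2], [3], [4], [5], [6], [7], [8], [9], [10]
  1-simplices (30): (30 of them)
  2-simplices (20): (20 of them)

giving chain groups C_0 ≅ Z^10, C_1 ≅ Z^30, C_2 ≅ Z^20.

Boundary ∂_1: C_1 → C_0 maps an edge to its endpoints' difference, ∂[p,q] = q − p. For instance
  ∂[2,7] = [7] − [2].
The 10×30 boundary matrix has rank 9 and Smith normal form diag(1,1,1,1,1,1,1,1,1).

The boundary map ∂_2: C_2 → C_1 sends each 2-simplex [p,q,r] to [q,r] − [p,r] + [p,q]. For instance
  ∂[2,3,8] = [3,8] − [2,8] + [2,3],
  ∂[1,8,10] = [8,10] − [1,10] + [1,8].
As a 30×20 matrix over Z this has rank 20, with invariant factors (1,1,1,1,1,1,1,1,1,1,1,1,1,1,1,1,1,1,1,2).

From H_k ≅ ker(∂_k) / im(∂_{k+1}) we obtain:

  H_0: rank C_0 − rank ∂_1 = 10 − 9 = 1, and the invariant factors of ∂_1 are all 1, so H_0 ≅ Z.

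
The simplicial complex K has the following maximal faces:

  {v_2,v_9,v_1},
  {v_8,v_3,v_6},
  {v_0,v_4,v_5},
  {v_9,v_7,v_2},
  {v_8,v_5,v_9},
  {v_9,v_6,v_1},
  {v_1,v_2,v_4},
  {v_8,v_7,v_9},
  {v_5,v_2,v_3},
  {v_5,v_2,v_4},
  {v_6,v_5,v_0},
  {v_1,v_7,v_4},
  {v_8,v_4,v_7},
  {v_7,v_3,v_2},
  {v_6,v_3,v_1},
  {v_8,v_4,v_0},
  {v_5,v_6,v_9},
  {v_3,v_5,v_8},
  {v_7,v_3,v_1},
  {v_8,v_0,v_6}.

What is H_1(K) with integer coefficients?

H_1 = Z × Z/2.

Take the total order v_0 < v_1 < v_2 < v_3 < v_4 < v_5 < v_6 < v_7 < v_8 < v_9 on the vertex set. Then K (dimension 2) consists of the simplices:

  0-simplices (10): [v_0], [v_1], [v_2], [v_3], [v_4], [v_5], [v_6], [v_7], [v_8], [v_9]
  1-simplices (30): (30 of them)
  2-simplices (20): (20 of them)

giving chain groups C_0 ≅ Z^10, C_1 ≅ Z^30, C_2 ≅ Z^20.

∂_1: C_1 → C_0 sends each edge [p,q] (with p < q) to q − p. For instance
  ∂[v_0,v_4] = [v_4] − [v_0].
The 10×30 boundary matrix has rank 9 and Smith normal form diag(1,1,1,1,1,1,1,1,1).

The boundary map ∂_2: C_2 → C_1 acts by ∂[p,q,r] = [q,r] − [p,r] + [p,q]. For instance
  ∂[v_0,v_4,v_8] = [v_4,v_8] − [v_0,v_8] + [v_0,v_4],
  ∂[v_1,v_3,v_7] = [v_3,v_7] − [v_1,v_7] + [v_1,v_3].
As a 30×20 matrix over Z this has rank 20, with invariant factors (1,1,1,1,1,1,1,1,1,1,1,1,1,1,1,1,1,1,1,2).

Computing H_k = (kernel of ∂_k) / (image of ∂_{k+1}):

  H_1: rank ker ∂_1 − rank ∂_2 = (30 − 9) − 20 = 1, and ∂_2 has invariant factor 2 > 1, so H_1 ≅ Z × Z/2.

(K is a triangulation of the Klein bottle.)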